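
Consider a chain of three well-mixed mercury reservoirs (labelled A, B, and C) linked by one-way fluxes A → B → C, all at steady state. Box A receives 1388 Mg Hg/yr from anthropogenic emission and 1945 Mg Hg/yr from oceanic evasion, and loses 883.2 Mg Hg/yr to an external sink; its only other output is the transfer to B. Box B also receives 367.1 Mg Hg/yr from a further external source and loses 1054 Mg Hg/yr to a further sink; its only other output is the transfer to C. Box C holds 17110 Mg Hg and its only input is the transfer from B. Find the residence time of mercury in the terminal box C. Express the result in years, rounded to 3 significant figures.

9.71 yr

Box A: F(A→B) = (1388 + 1945) − 883.2 = 2449.8 Mg Hg/yr.
Box B: F(B→C) = (2449.8 + 367.1) − 1054 = 1762.9 Mg Hg/yr.
Box C throughput = its input = 1762.9 Mg Hg/yr; τ = 17110 / 1762.9 = 9.706 yr.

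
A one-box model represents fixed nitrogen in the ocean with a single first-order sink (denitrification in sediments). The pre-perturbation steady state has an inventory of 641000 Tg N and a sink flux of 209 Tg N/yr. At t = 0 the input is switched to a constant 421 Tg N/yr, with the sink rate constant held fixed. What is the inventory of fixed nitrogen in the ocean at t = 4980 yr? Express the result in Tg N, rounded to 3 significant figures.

1.16×10^6 Tg N

τ = M₀/F₀ = 641000/209 = 3067 yr; rate constant k = 1/τ.
New steady state M_∞ = F₁/k = F₁·τ = 421 × 3067 = 1.2912×10^6 Tg N.
M(t) = M_∞ + (M₀ − M_∞)·e^(−t/τ); t/τ = 4980/3067 = 1.624, so e^(−t/τ) = 0.1972.
M(t) = 1.2912×10^6 − 650200 × 0.1972 = 1.1630×10^6 Tg N.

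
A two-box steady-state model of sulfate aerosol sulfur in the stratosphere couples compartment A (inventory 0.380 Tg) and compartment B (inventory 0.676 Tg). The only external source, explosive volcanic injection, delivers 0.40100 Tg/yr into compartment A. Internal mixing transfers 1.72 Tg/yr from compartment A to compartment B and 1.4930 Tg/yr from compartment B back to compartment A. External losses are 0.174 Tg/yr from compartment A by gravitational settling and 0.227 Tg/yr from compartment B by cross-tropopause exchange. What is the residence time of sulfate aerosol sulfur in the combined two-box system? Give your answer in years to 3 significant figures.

Residence time in the combined system uses the total inventory and the total *external* removal — internal exchanges between the two boxes cancel.
M_total = 0.380 + 0.676 = 1.0560 Tg.
ΣF_external_out = 0.174 + 0.227 = 0.40100 Tg/yr.
τ = M_total / ΣF_ext = 1.0560 / 0.40100 = 2.633 yr.

2.63 yr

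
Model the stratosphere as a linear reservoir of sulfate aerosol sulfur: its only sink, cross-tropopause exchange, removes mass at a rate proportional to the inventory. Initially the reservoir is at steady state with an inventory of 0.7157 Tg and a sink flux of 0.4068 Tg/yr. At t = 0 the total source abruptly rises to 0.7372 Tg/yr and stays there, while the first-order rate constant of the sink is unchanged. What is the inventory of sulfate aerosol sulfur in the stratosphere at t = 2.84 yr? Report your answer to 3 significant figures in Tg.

1.18 Tg

Residence time τ = M₀/F₀ = 1.759 yr. The eventual steady state is M_∞ = M₀·(F₁/F₀) = 0.7157 × 0.7372/0.4068 = 1.2970 Tg.
The anomaly ΔM(t) = M(t) − M_∞ decays as ΔM₀·e^(−t/τ) with ΔM₀ = 0.7157 − 1.2970 = −0.5813 Tg.
At t = 2.84 yr, e^(−t/τ) = e^(−1.614) = 0.1990, so ΔM = −0.1157 Tg and M = 1.2970 − 0.1157 = 1.1813 Tg.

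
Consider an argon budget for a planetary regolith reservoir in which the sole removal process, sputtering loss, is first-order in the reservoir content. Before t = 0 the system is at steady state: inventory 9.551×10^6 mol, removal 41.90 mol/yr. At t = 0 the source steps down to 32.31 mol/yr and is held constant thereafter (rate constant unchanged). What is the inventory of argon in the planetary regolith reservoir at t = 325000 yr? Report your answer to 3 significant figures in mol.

7.89×10^6 mol

τ = M₀/F₀ = 9.551×10^6/41.90 = 227900 yr; rate constant k = 1/τ.
New steady state M_∞ = F₁/k = F₁·τ = 32.31 × 227900 = 7.3650×10^6 mol.
M(t) = M_∞ + (M₀ − M_∞)·e^(−t/τ); t/τ = 325000/227900 = 1.426, so e^(−t/τ) = 0.2403.
M(t) = 7.3650×10^6 + 2.186×10^6 × 0.2403 = 7.8903×10^6 mol.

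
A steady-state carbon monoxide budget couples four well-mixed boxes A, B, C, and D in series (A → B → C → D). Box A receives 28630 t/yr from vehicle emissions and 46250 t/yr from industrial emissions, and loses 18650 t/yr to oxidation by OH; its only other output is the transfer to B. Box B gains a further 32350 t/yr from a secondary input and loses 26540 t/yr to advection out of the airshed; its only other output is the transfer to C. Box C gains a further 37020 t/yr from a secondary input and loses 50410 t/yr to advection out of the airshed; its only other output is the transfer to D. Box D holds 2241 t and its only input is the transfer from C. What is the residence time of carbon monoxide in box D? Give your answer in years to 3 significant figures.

0.0461 yr

Box A: F(A→B) = (28630 + 46250) − 18650 = 56230 t/yr.
Box B: F(B→C) = (56230 + 32350) − 26540 = 62040 t/yr.
Box C: F(C→D) = (62040 + 37020) − 50410 = 48650 t/yr.
Box D throughput = its input = 48650 t/yr; τ = 2241 / 48650 = 0.04606 yr.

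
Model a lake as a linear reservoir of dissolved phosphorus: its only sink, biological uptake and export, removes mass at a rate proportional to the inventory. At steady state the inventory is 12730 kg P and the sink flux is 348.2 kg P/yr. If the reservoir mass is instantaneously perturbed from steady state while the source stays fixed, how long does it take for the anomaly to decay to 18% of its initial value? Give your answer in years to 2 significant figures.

63 yr

For a linear reservoir the anomaly decays as exp(−t/τ) with τ = M/F = 12730/348.2 = 36.56 yr.
exp(−t/τ) = 0.18 ⇒ t = −τ ln(0.18) = 36.56 × 1.715 = 62.69 yr.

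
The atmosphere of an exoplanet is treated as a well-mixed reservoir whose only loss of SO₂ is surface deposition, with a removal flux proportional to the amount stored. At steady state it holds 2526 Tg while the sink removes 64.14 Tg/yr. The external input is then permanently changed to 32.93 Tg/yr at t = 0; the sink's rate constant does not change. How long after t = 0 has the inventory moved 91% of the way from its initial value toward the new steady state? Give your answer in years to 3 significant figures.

94.8 yr

τ = M₀/F₀ = 2526/64.14 = 39.38 yr.
The remaining gap fraction is e^(−t/τ); 91% covered ⇒ e^(−t/τ) = 0.0900.
t = −τ ln(0.0900) = 39.38 × 2.408 = 94.83 yr.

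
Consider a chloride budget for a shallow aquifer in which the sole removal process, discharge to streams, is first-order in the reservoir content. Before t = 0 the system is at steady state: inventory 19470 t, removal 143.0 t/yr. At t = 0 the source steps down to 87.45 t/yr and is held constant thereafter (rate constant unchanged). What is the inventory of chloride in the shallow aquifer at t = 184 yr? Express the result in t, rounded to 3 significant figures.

13900 t

τ = M₀/F₀ = 19470/143.0 = 136.2 yr; rate constant k = 1/τ.
New steady state M_∞ = F₁/k = F₁·τ = 87.45 × 136.2 = 11907 t.
M(t) = M_∞ + (M₀ − M_∞)·e^(−t/τ); t/τ = 184/136.2 = 1.351, so e^(−t/τ) = 0.2589.
M(t) = 11907 + 7563 × 0.2589 = 13865 t.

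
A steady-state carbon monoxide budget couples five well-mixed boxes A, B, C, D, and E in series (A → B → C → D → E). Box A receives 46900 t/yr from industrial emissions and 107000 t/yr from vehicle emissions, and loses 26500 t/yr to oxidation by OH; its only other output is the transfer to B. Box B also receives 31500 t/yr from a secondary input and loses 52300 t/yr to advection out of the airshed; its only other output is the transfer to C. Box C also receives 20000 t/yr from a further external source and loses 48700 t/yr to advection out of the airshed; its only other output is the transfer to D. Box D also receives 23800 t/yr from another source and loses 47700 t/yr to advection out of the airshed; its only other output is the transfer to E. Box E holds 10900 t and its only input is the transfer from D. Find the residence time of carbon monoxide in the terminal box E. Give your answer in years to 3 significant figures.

0.202 yr

Box A: F(A→B) = (46900 + 107000) − 26500 = 127400 t/yr.
Box B: F(B→C) = (127400 + 31500) − 52300 = 106600 t/yr.
Box C: F(C→D) = (106600 + 20000) − 48700 = 77900 t/yr.
Box D: F(D→E) = (77900 + 23800) − 47700 = 54000 t/yr.
Box E throughput = its input = 54000 t/yr; τ = 10900 / 54000 = 0.2019 yr.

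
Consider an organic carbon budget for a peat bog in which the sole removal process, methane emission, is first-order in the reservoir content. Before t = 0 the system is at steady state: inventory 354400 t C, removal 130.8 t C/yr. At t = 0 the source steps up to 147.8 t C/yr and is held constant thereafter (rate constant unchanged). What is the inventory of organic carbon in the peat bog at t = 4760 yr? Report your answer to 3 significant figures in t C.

Residence time τ = M₀/F₀ = 2709 yr. The eventual steady state is M_∞ = M₀·(F₁/F₀) = 354400 × 147.8/130.8 = 400460 t C.
The anomaly ΔM(t) = M(t) − M_∞ decays as ΔM₀·e^(−t/τ) with ΔM₀ = 354400 − 400460 = −46060 t C.
At t = 4760 yr, e^(−t/τ) = e^(−1.757) = 0.1726, so ΔM = −7950 t C and M = 400460 − 7950 = 392510 t C.

393000 t C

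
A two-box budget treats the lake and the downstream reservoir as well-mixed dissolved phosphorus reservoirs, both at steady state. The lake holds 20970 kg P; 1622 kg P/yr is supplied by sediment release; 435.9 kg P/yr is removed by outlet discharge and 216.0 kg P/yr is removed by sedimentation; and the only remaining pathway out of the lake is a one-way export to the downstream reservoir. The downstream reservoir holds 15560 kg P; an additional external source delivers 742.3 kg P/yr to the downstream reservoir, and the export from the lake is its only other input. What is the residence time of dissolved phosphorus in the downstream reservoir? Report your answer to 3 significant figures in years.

9.09 yr

Balance the lake: ΣF_in = 1622.0 kg P/yr.
Export to the downstream reservoir = ΣF_in − (435.9 + 216.0) = 970.10 kg P/yr.
Total input to the downstream reservoir = 970.10 + 742.3 = 1712.4 kg P/yr; at steady state this equals its total output.
τ = M / F = 15560 / 1712.4 = 9.087 yr.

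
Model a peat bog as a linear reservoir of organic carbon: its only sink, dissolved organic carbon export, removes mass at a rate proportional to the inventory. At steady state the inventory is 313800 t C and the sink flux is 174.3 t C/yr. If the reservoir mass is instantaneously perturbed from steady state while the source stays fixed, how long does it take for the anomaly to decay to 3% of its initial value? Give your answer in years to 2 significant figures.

6300 yr

For a linear reservoir the anomaly decays as exp(−t/τ) with τ = M/F = 313800/174.3 = 1800 yr.
exp(−t/τ) = 0.03 ⇒ t = −τ ln(0.03) = 1800 × 3.507 = 6313 yr.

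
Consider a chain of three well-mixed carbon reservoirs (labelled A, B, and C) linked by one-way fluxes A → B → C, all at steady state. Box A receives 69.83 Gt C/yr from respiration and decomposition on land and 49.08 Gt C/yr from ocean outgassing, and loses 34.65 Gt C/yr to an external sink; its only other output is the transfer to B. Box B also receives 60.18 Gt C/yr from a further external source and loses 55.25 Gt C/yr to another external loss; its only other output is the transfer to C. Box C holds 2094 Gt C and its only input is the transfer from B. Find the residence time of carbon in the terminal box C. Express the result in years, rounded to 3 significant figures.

Box A: F(A→B) = (69.83 + 49.08) − 34.65 = 84.260 Gt C/yr.
Box B: F(B→C) = (84.260 + 60.18) − 55.25 = 89.190 Gt C/yr.
Box C throughput = its input = 89.190 Gt C/yr; τ = 2094 / 89.190 = 23.48 yr.

23.5 yr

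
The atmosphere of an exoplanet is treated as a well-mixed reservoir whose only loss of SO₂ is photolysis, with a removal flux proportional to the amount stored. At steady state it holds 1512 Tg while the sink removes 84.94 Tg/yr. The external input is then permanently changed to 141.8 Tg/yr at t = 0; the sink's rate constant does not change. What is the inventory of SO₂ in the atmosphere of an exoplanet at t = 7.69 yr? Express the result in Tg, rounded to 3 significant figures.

Residence time τ = M₀/F₀ = 17.80 yr. The eventual steady state is M_∞ = M₀·(F₁/F₀) = 1512 × 141.8/84.94 = 2524.2 Tg.
The anomaly ΔM(t) = M(t) − M_∞ decays as ΔM₀·e^(−t/τ) with ΔM₀ = 1512 − 2524.2 = −1012 Tg.
At t = 7.69 yr, e^(−t/τ) = e^(−0.4320) = 0.6492, so ΔM = −657.1 Tg and M = 2524.2 − 657.1 = 1867.1 Tg.

1870 Tg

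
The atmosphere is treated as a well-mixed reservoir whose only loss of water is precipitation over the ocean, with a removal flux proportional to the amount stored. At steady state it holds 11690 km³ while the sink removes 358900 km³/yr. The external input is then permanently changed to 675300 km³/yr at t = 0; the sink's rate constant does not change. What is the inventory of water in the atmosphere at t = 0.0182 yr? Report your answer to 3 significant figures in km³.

The sink rate constant is k = F₀/M₀ = 358900/11690 = 30.70 yr⁻¹.
Solving dM/dt = F₁ − kM with M(0) = M₀ gives M(t) = F₁/k + (M₀ − F₁/k)·e^(−kt).
F₁/k = 675300/30.70 = 21996 km³; kt = 30.70 × 0.0182 = 0.5588, e^(−kt) = 0.5719.
M(0.0182) = 21996 + (11690 − 21996) × 0.5719 = 21996 − 5894 = 16102 km³.

16100 km³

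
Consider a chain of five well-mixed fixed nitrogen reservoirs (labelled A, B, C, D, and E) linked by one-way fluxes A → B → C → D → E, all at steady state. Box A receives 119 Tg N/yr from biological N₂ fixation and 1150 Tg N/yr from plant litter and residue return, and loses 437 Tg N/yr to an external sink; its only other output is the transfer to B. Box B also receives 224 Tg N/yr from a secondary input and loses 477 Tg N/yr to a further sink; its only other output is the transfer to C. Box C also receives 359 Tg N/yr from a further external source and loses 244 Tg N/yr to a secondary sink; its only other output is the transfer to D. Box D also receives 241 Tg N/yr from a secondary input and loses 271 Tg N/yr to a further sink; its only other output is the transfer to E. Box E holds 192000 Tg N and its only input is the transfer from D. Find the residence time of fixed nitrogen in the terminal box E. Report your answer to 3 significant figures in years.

Box A: F(A→B) = (119 + 1150) − 437 = 832.00 Tg N/yr.
Box B: F(B→C) = (832.00 + 224) − 477 = 579.00 Tg N/yr.
Box C: F(C→D) = (579.00 + 359) − 244 = 694.00 Tg N/yr.
Box D: F(D→E) = (694.00 + 241) − 271 = 664.00 Tg N/yr.
Box E throughput = its input = 664.00 Tg N/yr; τ = 192000 / 664.00 = 289.2 yr.

289 yr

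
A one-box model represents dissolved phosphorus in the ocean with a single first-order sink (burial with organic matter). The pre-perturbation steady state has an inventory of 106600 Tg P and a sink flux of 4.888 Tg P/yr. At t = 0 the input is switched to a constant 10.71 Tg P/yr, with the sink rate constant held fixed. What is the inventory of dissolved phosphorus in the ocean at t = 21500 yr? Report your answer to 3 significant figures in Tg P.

τ = M₀/F₀ = 106600/4.888 = 21810 yr; rate constant k = 1/τ.
New steady state M_∞ = F₁/k = F₁·τ = 10.71 × 21810 = 233570 Tg P.
M(t) = M_∞ + (M₀ − M_∞)·e^(−t/τ); t/τ = 21500/21810 = 0.9859, so e^(−t/τ) = 0.3731.
M(t) = 233570 − 127000 × 0.3731 = 186190 Tg P.

186000 Tg P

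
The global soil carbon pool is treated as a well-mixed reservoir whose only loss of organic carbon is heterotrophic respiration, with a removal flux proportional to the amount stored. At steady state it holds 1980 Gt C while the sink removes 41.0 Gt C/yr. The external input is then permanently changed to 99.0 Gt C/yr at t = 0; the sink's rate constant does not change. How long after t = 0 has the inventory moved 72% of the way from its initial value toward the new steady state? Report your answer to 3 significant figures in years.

τ = M₀/F₀ = 1980/41.0 = 48.29 yr.
The remaining gap fraction is e^(−t/τ); 72% covered ⇒ e^(−t/τ) = 0.280.
t = −τ ln(0.280) = 48.29 × 1.273 = 61.47 yr.

61.5 yr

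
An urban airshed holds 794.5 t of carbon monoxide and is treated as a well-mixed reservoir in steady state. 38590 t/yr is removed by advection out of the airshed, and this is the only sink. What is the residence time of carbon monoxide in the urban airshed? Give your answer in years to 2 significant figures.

0.021 yr

τ = M / F = 794.5 / 38590 = 0.02059 yr.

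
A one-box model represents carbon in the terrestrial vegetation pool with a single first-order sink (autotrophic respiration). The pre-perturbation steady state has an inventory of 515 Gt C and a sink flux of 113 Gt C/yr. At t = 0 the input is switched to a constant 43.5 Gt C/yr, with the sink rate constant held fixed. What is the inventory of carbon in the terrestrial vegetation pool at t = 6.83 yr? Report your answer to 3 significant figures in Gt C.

The sink rate constant is k = F₀/M₀ = 113/515 = 0.2194 yr⁻¹.
Solving dM/dt = F₁ − kM with M(0) = M₀ gives M(t) = F₁/k + (M₀ − F₁/k)·e^(−kt).
F₁/k = 43.5/0.2194 = 198.25 Gt C; kt = 0.2194 × 6.83 = 1.499, e^(−kt) = 0.2234.
M(6.83) = 198.25 + (515 − 198.25) × 0.2234 = 198.25 + 70.77 = 269.03 Gt C.

269 Gt C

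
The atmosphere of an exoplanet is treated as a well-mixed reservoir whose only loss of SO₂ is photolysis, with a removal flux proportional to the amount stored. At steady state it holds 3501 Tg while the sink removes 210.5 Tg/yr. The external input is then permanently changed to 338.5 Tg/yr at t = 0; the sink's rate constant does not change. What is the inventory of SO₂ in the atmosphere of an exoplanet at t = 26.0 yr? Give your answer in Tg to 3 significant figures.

5180 Tg

The sink rate constant is k = F₀/M₀ = 210.5/3501 = 0.06013 yr⁻¹.
Solving dM/dt = F₁ − kM with M(0) = M₀ gives M(t) = F₁/k + (M₀ − F₁/k)·e^(−kt).
F₁/k = 338.5/0.06013 = 5629.9 Tg; kt = 0.06013 × 26.0 = 1.563, e^(−kt) = 0.2095.
M(26.0) = 5629.9 + (3501 − 5629.9) × 0.2095 = 5629.9 − 445.9 = 5184.0 Tg.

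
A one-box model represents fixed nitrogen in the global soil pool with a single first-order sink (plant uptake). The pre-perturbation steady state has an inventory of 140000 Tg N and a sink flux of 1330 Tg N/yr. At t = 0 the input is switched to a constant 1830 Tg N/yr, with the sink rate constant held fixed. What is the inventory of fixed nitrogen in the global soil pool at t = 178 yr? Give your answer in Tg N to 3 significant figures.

Residence time τ = M₀/F₀ = 105.3 yr. The eventual steady state is M_∞ = M₀·(F₁/F₀) = 140000 × 1830/1330 = 192630 Tg N.
The anomaly ΔM(t) = M(t) − M_∞ decays as ΔM₀·e^(−t/τ) with ΔM₀ = 140000 − 192630 = −52630 Tg N.
At t = 178 yr, e^(−t/τ) = e^(−1.691) = 0.1843, so ΔM = −9702 Tg N and M = 192630 − 9702 = 182930 Tg N.

183000 Tg N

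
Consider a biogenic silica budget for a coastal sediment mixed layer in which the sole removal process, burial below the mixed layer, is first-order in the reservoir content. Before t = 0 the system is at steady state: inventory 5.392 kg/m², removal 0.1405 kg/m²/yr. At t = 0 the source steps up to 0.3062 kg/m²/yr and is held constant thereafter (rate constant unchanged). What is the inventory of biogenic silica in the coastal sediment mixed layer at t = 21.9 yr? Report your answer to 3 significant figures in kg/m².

8.16 kg/m²

Residence time τ = M₀/F₀ = 38.38 yr. The eventual steady state is M_∞ = M₀·(F₁/F₀) = 5.392 × 0.3062/0.1405 = 11.751 kg/m².
The anomaly ΔM(t) = M(t) − M_∞ decays as ΔM₀·e^(−t/τ) with ΔM₀ = 5.392 − 11.751 = −6.359 kg/m².
At t = 21.9 yr, e^(−t/τ) = e^(−0.5707) = 0.5652, so ΔM = −3.594 kg/m² and M = 11.751 − 3.594 = 8.1572 kg/m².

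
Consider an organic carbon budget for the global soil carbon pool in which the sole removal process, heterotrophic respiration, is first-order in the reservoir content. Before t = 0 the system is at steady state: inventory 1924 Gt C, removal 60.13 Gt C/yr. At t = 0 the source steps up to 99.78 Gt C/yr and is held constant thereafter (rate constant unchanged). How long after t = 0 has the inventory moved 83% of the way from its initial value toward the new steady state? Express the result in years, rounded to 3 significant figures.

τ = M₀/F₀ = 1924/60.13 = 32.00 yr.
The remaining gap fraction is e^(−t/τ); 83% covered ⇒ e^(−t/τ) = 0.170.
t = −τ ln(0.170) = 32.00 × 1.772 = 56.70 yr.

56.7 yr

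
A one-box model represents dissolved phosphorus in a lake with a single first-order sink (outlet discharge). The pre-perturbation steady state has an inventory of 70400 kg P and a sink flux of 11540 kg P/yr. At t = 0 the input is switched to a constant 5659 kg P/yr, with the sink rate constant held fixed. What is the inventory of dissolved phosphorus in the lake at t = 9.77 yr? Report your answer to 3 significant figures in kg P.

τ = M₀/F₀ = 70400/11540 = 6.101 yr; rate constant k = 1/τ.
New steady state M_∞ = F₁/k = F₁·τ = 5659 × 6.101 = 34523 kg P.
M(t) = M_∞ + (M₀ − M_∞)·e^(−t/τ); t/τ = 9.77/6.101 = 1.602, so e^(−t/τ) = 0.2016.
M(t) = 34523 + 35880 × 0.2016 = 41755 kg P.

41800 kg P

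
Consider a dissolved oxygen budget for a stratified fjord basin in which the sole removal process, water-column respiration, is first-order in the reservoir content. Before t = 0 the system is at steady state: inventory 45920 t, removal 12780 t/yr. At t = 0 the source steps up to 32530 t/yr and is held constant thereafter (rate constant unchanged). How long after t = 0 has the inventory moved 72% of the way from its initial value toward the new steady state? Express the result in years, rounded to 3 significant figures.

4.57 yr

τ = M₀/F₀ = 45920/12780 = 3.593 yr.
The remaining gap fraction is e^(−t/τ); 72% covered ⇒ e^(−t/τ) = 0.280.
t = −τ ln(0.280) = 3.593 × 1.273 = 4.574 yr.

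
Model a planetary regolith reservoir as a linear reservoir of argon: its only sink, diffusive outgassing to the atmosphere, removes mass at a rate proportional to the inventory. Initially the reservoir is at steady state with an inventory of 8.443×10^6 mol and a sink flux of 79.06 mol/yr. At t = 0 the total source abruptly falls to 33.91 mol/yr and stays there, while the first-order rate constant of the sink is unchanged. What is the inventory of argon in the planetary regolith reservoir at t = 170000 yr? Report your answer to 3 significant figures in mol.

4.60×10^6 mol

The sink rate constant is k = F₀/M₀ = 79.06/8.443×10^6 = 9.364×10^-6 yr⁻¹.
Solving dM/dt = F₁ − kM with M(0) = M₀ gives M(t) = F₁/k + (M₀ − F₁/k)·e^(−kt).
F₁/k = 33.91/9.364×10^-6 = 3.6213×10^6 mol; kt = 9.364×10^-6 × 170000 = 1.592, e^(−kt) = 0.2035.
M(170000) = 3.6213×10^6 + (8.443×10^6 − 3.6213×10^6) × 0.2035 = 3.6213×10^6 + 981400 = 4.6027×10^6 mol.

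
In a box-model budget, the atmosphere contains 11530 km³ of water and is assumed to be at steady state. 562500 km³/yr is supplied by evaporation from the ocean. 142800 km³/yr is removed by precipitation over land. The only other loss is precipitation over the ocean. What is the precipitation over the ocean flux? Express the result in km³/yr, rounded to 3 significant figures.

420000 km³/yr

At steady state ΣF_in = ΣF_out.
ΣF_in = 562500 km³/yr.
Precipitation over the ocean flux = ΣF_in − (142800) = 562500 − 142800 = 419700 km³/yr.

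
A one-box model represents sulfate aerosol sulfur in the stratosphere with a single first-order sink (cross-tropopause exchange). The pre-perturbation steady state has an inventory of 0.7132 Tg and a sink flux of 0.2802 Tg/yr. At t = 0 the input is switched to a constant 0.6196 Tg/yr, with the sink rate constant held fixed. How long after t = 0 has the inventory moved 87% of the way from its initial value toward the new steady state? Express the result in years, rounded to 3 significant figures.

5.19 yr

τ = M₀/F₀ = 0.7132/0.2802 = 2.545 yr.
The remaining gap fraction is e^(−t/τ); 87% covered ⇒ e^(−t/τ) = 0.130.
t = −τ ln(0.130) = 2.545 × 2.040 = 5.193 yr.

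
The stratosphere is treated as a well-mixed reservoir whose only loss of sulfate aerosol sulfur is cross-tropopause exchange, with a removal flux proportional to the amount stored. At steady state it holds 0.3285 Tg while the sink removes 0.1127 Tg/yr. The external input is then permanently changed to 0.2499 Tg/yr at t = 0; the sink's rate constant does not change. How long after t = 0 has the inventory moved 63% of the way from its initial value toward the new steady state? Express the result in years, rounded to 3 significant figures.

2.90 yr

τ = M₀/F₀ = 0.3285/0.1127 = 2.915 yr.
The remaining gap fraction is e^(−t/τ); 63% covered ⇒ e^(−t/τ) = 0.370.
t = −τ ln(0.370) = 2.915 × 0.9943 = 2.898 yr.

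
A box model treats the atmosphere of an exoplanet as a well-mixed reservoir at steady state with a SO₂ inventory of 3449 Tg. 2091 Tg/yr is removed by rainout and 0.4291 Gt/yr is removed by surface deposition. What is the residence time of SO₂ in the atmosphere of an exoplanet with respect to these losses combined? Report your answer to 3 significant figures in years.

1.37 yr

Convert the surface deposition flux: 0.4291 Gt/yr = 429.1 Tg/yr.
Total removal = 2091 + 429.1 = 2520.1 Tg/yr.
τ = M / ΣF_out = 3449 / 2520.1 = 1.369 yr.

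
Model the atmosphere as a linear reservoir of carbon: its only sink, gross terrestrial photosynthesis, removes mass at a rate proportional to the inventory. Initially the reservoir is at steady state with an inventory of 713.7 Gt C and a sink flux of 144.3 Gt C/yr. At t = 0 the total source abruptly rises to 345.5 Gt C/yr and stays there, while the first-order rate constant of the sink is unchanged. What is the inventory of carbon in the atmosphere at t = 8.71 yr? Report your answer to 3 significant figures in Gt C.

τ = M₀/F₀ = 713.7/144.3 = 4.946 yr; rate constant k = 1/τ.
New steady state M_∞ = F₁/k = F₁·τ = 345.5 × 4.946 = 1708.8 Gt C.
M(t) = M_∞ + (M₀ − M_∞)·e^(−t/τ); t/τ = 8.71/4.946 = 1.761, so e^(−t/τ) = 0.1719.
M(t) = 1708.8 − 995.1 × 0.1719 = 1537.8 Gt C.

1540 Gt C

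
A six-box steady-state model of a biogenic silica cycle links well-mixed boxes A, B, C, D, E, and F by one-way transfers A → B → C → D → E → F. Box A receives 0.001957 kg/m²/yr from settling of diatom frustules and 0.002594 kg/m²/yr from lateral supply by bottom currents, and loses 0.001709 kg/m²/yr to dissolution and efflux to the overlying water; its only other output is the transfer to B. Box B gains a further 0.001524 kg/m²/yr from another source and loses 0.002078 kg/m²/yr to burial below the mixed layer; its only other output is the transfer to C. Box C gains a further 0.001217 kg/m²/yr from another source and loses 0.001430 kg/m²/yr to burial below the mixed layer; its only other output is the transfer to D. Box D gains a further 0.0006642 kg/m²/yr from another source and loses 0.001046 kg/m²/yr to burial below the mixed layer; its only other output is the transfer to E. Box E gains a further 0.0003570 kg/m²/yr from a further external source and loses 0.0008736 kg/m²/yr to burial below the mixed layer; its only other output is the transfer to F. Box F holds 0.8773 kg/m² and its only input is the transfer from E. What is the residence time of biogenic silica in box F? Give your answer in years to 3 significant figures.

746 yr

Box A: F(A→B) = (0.001957 + 0.002594) − 0.001709 = 0.0028420 kg/m²/yr.
Box B: F(B→C) = (0.0028420 + 0.001524) − 0.002078 = 0.0022880 kg/m²/yr.
Box C: F(C→D) = (0.0022880 + 0.001217) − 0.001430 = 0.0020750 kg/m²/yr.
Box D: F(D→E) = (0.0020750 + 0.0006642) − 0.001046 = 0.0016932 kg/m²/yr.
Box E: F(E→F) = (0.0016932 + 0.0003570) − 0.0008736 = 0.0011766 kg/m²/yr.
Box F throughput = its input = 0.0011766 kg/m²/yr; τ = 0.8773 / 0.0011766 = 745.6 yr.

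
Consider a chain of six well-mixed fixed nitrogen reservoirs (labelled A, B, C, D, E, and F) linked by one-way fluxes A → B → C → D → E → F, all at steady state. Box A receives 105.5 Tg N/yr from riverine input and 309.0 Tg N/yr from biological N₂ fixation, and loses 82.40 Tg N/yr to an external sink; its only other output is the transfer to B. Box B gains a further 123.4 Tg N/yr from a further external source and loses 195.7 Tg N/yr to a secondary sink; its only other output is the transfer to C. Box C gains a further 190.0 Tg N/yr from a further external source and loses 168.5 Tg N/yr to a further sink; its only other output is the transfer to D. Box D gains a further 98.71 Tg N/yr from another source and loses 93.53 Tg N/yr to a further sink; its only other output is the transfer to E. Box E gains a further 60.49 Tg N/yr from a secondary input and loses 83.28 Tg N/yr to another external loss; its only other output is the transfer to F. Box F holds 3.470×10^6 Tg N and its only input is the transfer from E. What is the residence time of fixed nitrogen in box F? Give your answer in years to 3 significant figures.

13200 yr

Box A: F(A→B) = (105.5 + 309.0) − 82.40 = 332.10 Tg N/yr.
Box B: F(B→C) = (332.10 + 123.4) − 195.7 = 259.80 Tg N/yr.
Box C: F(C→D) = (259.80 + 190.0) − 168.5 = 281.30 Tg N/yr.
Box D: F(D→E) = (281.30 + 98.71) − 93.53 = 286.48 Tg N/yr.
Box E: F(E→F) = (286.48 + 60.49) − 83.28 = 263.69 Tg N/yr.
Box F throughput = its input = 263.69 Tg N/yr; τ = 3.470×10^6 / 263.69 = 13160 yr.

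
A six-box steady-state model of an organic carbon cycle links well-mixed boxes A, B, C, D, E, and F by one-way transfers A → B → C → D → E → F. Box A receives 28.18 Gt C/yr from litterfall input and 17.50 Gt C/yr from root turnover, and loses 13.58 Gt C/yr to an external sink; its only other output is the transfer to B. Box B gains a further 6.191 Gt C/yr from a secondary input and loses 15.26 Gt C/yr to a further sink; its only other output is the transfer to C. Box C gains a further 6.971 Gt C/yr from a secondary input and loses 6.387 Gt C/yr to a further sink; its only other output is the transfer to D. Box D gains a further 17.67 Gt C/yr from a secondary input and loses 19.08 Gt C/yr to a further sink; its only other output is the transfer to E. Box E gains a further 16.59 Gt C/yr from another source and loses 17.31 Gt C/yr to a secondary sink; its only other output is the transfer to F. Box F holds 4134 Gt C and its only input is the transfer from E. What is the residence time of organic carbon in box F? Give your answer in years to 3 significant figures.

192 yr

Box A: F(A→B) = (28.18 + 17.50) − 13.58 = 32.100 Gt C/yr.
Box B: F(B→C) = (32.100 + 6.191) − 15.26 = 23.031 Gt C/yr.
Box C: F(C→D) = (23.031 + 6.971) − 6.387 = 23.615 Gt C/yr.
Box D: F(D→E) = (23.615 + 17.67) − 19.08 = 22.205 Gt C/yr.
Box E: F(E→F) = (22.205 + 16.59) − 17.31 = 21.485 Gt C/yr.
Box F throughput = its input = 21.485 Gt C/yr; τ = 4134 / 21.485 = 192.4 yr.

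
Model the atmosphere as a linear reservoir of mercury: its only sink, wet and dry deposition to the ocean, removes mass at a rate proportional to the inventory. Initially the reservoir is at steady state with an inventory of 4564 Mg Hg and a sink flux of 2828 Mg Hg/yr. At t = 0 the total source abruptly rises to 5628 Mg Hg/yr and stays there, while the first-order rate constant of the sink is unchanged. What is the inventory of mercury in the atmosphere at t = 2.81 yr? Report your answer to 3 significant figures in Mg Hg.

τ = M₀/F₀ = 4564/2828 = 1.614 yr; rate constant k = 1/τ.
New steady state M_∞ = F₁/k = F₁·τ = 5628 × 1.614 = 9082.8 Mg Hg.
M(t) = M_∞ + (M₀ − M_∞)·e^(−t/τ); t/τ = 2.81/1.614 = 1.741, so e^(−t/τ) = 0.1753.
M(t) = 9082.8 − 4519 × 0.1753 = 8290.6 Mg Hg.

8290 Mg Hg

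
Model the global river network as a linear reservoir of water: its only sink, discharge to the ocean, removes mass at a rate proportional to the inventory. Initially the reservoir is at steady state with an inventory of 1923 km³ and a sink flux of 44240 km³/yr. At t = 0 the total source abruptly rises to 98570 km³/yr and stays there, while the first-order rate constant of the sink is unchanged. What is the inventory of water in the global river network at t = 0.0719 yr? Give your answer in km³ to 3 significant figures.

3830 km³

τ = M₀/F₀ = 1923/44240 = 0.04347 yr; rate constant k = 1/τ.
New steady state M_∞ = F₁/k = F₁·τ = 98570 × 0.04347 = 4284.6 km³.
M(t) = M_∞ + (M₀ − M_∞)·e^(−t/τ); t/τ = 0.0719/0.04347 = 1.654, so e^(−t/τ) = 0.1913.
M(t) = 4284.6 − 2362 × 0.1913 = 3832.9 km³.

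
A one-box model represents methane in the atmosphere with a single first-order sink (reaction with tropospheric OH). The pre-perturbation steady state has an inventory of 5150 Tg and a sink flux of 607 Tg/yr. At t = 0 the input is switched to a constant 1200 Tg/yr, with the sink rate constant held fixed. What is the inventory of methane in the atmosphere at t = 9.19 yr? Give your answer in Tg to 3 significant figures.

The sink rate constant is k = F₀/M₀ = 607/5150 = 0.1179 yr⁻¹.
Solving dM/dt = F₁ − kM with M(0) = M₀ gives M(t) = F₁/k + (M₀ − F₁/k)·e^(−kt).
F₁/k = 1200/0.1179 = 10181 Tg; kt = 0.1179 × 9.19 = 1.083, e^(−kt) = 0.3385.
M(9.19) = 10181 + (5150 − 10181) × 0.3385 = 10181 − 1703 = 8478.0 Tg.

8480 Tg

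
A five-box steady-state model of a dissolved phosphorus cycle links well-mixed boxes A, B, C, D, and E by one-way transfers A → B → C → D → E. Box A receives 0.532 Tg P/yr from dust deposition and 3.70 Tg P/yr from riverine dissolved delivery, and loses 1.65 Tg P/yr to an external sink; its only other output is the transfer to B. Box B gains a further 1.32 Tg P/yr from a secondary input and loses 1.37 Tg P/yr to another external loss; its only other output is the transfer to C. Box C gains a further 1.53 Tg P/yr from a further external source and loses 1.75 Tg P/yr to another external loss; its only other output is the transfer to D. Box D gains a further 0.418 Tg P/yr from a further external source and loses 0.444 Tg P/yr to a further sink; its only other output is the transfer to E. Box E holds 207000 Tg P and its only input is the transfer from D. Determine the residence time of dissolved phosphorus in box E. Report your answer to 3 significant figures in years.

Box A: F(A→B) = (0.532 + 3.70) − 1.65 = 2.5820 Tg P/yr.
Box B: F(B→C) = (2.5820 + 1.32) − 1.37 = 2.5320 Tg P/yr.
Box C: F(C→D) = (2.5320 + 1.53) − 1.75 = 2.3120 Tg P/yr.
Box D: F(D→E) = (2.3120 + 0.418) − 0.444 = 2.2860 Tg P/yr.
Box E throughput = its input = 2.2860 Tg P/yr; τ = 207000 / 2.2860 = 90550 yr.

90600 yr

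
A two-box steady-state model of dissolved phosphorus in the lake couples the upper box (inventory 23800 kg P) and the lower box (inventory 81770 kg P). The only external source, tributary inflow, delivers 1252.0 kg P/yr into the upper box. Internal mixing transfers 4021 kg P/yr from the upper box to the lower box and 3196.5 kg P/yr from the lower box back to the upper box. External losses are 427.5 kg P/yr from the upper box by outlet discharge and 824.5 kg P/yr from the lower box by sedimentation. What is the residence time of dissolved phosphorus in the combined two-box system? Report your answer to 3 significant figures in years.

84.3 yr

For the system as a whole, the A↔B exchange is internal and contributes nothing to the throughput; only the external sinks remove mass.
M_total = 23800 + 81770 = 105570 kg P.
ΣF_external_out = 427.5 + 824.5 = 1252.0 kg P/yr.
τ = M_total / ΣF_ext = 105570 / 1252.0 = 84.32 yr.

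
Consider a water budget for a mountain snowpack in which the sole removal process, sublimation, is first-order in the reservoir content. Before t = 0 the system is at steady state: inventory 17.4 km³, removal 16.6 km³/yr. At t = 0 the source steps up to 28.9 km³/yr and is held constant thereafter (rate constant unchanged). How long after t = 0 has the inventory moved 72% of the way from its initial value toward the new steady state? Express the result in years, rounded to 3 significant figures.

1.33 yr

τ = M₀/F₀ = 17.4/16.6 = 1.048 yr.
The remaining gap fraction is e^(−t/τ); 72% covered ⇒ e^(−t/τ) = 0.280.
t = −τ ln(0.280) = 1.048 × 1.273 = 1.334 yr.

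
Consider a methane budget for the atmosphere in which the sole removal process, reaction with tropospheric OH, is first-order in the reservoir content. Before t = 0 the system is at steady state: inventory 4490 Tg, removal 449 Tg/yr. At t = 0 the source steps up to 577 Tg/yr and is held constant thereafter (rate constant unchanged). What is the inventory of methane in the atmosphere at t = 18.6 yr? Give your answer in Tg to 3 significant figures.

5570 Tg

Residence time τ = M₀/F₀ = 10.00 yr. The eventual steady state is M_∞ = M₀·(F₁/F₀) = 4490 × 577/449 = 5770.0 Tg.
The anomaly ΔM(t) = M(t) − M_∞ decays as ΔM₀·e^(−t/τ) with ΔM₀ = 4490 − 5770.0 = −1280 Tg.
At t = 18.6 yr, e^(−t/τ) = e^(−1.860) = 0.1557, so ΔM = −199.3 Tg and M = 5770.0 − 199.3 = 5570.7 Tg.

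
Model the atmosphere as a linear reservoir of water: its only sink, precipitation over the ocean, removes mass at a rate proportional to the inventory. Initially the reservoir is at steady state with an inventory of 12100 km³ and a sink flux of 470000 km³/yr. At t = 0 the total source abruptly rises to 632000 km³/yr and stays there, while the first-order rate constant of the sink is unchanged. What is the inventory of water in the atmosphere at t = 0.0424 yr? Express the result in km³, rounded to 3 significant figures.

The sink rate constant is k = F₀/M₀ = 470000/12100 = 38.84 yr⁻¹.
Solving dM/dt = F₁ − kM with M(0) = M₀ gives M(t) = F₁/k + (M₀ − F₁/k)·e^(−kt).
F₁/k = 632000/38.84 = 16271 km³; kt = 38.84 × 0.0424 = 1.647, e^(−kt) = 0.1926.
M(0.0424) = 16271 + (12100 − 16271) × 0.1926 = 16271 − 803.4 = 15467 km³.

15500 km³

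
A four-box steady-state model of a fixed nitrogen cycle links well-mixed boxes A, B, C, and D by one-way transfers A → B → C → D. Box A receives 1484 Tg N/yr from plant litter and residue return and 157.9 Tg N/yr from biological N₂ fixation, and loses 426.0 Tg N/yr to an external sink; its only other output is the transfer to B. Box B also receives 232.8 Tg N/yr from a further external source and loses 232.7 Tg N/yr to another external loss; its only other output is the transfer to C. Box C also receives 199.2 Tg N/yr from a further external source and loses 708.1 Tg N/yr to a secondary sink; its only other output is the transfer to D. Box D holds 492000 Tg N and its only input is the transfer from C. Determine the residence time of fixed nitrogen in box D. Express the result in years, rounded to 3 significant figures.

696 yr

Box A: F(A→B) = (1484 + 157.9) − 426.0 = 1215.9 Tg N/yr.
Box B: F(B→C) = (1215.9 + 232.8) − 232.7 = 1216.0 Tg N/yr.
Box C: F(C→D) = (1216.0 + 199.2) − 708.1 = 707.10 Tg N/yr.
Box D throughput = its input = 707.10 Tg N/yr; τ = 492000 / 707.10 = 695.8 yr.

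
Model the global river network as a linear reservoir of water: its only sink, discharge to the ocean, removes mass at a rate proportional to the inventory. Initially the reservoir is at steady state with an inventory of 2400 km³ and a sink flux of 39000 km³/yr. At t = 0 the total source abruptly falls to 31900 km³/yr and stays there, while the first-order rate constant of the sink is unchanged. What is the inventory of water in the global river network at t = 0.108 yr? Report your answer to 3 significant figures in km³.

2040 km³

Residence time τ = M₀/F₀ = 0.06154 yr. The eventual steady state is M_∞ = M₀·(F₁/F₀) = 2400 × 31900/39000 = 1963.1 km³.
The anomaly ΔM(t) = M(t) − M_∞ decays as ΔM₀·e^(−t/τ) with ΔM₀ = 2400 − 1963.1 = 436.9 km³.
At t = 0.108 yr, e^(−t/τ) = e^(−1.755) = 0.1729, so ΔM = 75.55 km³ and M = 1963.1 + 75.55 = 2038.6 km³.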